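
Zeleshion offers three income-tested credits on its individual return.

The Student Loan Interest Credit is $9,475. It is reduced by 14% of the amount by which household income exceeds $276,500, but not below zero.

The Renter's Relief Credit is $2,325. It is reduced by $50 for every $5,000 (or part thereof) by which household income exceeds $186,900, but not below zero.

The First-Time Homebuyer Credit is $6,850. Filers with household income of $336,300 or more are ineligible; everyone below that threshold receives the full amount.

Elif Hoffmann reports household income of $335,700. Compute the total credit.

$8,862

Student Loan Interest Credit: 14% of the $59,200 excess over $276,500 is $8,288; credit = $9,475 − $8,288 = $1,187.
Renter's Relief Credit: income exceeds $186,900 by $148,800, which is 30 full-or-partial $5,000 increments; reduction = 30 × $50 = $1,500, leaving $825.
First-Time Homebuyer Credit: $335,700 is below the $336,300 cutoff, so the full $6,850 applies.
Total: $1,187 + $825 + $6,850 = $8,862.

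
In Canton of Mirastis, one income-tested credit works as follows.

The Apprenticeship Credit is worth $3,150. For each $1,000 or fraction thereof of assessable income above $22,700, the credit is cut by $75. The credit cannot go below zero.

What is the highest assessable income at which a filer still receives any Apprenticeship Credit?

After 41 increments the reduction is 41 × $75 = $3,075, leaving $75; one more increment wipes it out. Increment 41 ends at excess 41 × $1,000 = $41,000, so the highest qualifying income is $22,700 + $41,000 = $63,700.

$63,700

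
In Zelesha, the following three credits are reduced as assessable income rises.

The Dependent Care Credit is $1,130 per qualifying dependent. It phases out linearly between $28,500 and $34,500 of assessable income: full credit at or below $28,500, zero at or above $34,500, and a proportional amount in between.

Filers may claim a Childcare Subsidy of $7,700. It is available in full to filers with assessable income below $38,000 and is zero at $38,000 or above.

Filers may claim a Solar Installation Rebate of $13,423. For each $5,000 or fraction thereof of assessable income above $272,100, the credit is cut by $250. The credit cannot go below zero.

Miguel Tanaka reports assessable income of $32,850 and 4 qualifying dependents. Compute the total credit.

$22,366

Dependent Care Credit: base = 4 × $1,130 = $4,520. $32,850 is $4,350 into a $6,000 phase-out range, leaving 1,650/6,000 of the credit: $4,520 × 1,650/6,000 = $1,243.
Childcare Subsidy: $32,850 is below the $38,000 cutoff, so the full $7,700 applies.
Solar Installation Rebate: $32,850 is at or below the $272,100 threshold, so the full $13,423 applies.
Total: $1,243 + $7,700 + $13,423 = $22,366.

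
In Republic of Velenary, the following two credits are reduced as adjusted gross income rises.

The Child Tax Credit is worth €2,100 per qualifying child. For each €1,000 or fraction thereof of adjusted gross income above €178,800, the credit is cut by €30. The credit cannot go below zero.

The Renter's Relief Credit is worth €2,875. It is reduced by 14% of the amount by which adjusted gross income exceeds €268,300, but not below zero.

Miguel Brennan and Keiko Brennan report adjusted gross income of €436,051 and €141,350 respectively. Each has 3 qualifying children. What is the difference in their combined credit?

€9,175

Miguel (€436,051): Child Tax Credit: base = 3 × €2,100 = €6,300. income exceeds €178,800 by €257,251 → 258 increments × €30 = €7,740 ≥ base, so the credit is €0. Renter's Relief Credit: 14% of the €167,751 excess over €268,300 is €23,485.14 ≥ base, so the credit is €0. total €0 + €0 = €0
Keiko (€141,350): Child Tax Credit: base = 3 × €2,100 = €6,300. €141,350 is at or below the €178,800 threshold, so the full €6,300 applies. Renter's Relief Credit: €141,350 is at or below the €268,300 threshold, so the full €2,875 applies. total €6,300 + €2,875 = €9,175
Difference: |€0 − €9,175| = €9,175.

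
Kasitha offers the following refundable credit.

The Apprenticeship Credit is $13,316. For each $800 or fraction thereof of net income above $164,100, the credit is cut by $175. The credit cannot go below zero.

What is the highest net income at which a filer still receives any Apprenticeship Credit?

After 76 increments the reduction is 76 × $175 = $13,300, leaving $16; one more increment wipes it out. Increment 76 ends at excess 76 × $800 = $60,800, so the highest qualifying income is $164,100 + $60,800 = $224,900.

$224,900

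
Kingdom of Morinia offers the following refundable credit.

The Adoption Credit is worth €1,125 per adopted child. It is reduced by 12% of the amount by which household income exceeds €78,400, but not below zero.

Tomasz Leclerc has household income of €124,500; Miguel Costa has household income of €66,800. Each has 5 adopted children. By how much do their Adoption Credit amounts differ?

Tomasz (€124,500): Adoption Credit: base = 5 × €1,125 = €5,625. 12% of the €46,100 excess over €78,400 is €5,532; credit = €5,625 − €5,532 = €93.
Miguel (€66,800): Adoption Credit: base = 5 × €1,125 = €5,625. €66,800 is at or below the €78,400 threshold, so the full €5,625 applies.
Difference: |€93 − €5,625| = €5,532.

€5,532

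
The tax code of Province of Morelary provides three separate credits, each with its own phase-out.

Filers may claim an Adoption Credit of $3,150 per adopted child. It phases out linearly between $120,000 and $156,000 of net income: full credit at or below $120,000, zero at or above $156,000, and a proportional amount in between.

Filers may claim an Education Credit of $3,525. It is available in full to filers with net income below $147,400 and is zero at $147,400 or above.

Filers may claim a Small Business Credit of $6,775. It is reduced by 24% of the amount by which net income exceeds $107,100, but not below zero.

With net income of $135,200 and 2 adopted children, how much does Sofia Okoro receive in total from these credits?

Adoption Credit: base = 2 × $3,150 = $6,300. $135,200 is $15,200 into a $36,000 phase-out range, leaving 20,800/36,000 of the credit: $6,300 × 20,800/36,000 = $3,640.
Education Credit: $135,200 is below the $147,400 cutoff, so the full $3,525 applies.
Small Business Credit: 24% of the $28,100 excess over $107,100 is $6,744; credit = $6,775 − $6,744 = $31.
Total: $3,640 + $3,525 + $31 = $7,196.

$7,196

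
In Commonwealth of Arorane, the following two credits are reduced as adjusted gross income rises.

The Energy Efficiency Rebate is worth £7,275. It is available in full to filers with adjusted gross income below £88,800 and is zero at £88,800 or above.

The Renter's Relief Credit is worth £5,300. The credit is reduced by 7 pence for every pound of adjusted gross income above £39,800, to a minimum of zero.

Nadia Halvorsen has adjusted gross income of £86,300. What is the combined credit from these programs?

Energy Efficiency Rebate: £86,300 is below the £88,800 cutoff, so the full £7,275 applies.
Renter's Relief Credit: 7% of the £46,500 excess over £39,800 is £3,255; credit = £5,300 − £3,255 = £2,045.
Total: £7,275 + £2,045 = £9,320.

£9,320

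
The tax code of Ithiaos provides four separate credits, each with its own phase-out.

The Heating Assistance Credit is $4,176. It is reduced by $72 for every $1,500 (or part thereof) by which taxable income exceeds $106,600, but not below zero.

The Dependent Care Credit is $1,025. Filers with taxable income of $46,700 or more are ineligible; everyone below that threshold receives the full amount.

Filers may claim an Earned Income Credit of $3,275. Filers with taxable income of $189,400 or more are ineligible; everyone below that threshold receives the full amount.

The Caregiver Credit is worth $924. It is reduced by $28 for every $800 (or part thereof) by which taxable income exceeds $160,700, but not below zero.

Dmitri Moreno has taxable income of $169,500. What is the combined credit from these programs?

$5,043

Heating Assistance Credit: income exceeds $106,600 by $62,900, which is 42 full-or-partial $1,500 increments; reduction = 42 × $72 = $3,024, leaving $1,152.
Dependent Care Credit: $169,500 meets or exceeds the $46,700 cutoff, so the credit is $0.
Earned Income Credit: $169,500 is below the $189,400 cutoff, so the full $3,275 applies.
Caregiver Credit: income exceeds $160,700 by $8,800, which is 11 full-or-partial $800 increments; reduction = 11 × $28 = $308, leaving $616.
Total: $1,152 + $0 + $3,275 + $616 = $5,043.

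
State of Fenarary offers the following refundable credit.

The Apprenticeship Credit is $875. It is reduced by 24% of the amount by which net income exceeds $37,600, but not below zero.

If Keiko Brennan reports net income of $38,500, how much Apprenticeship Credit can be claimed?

Apprenticeship Credit: 24% of the $900 excess over $37,600 is $216; credit = $875 − $216 = $659.

$659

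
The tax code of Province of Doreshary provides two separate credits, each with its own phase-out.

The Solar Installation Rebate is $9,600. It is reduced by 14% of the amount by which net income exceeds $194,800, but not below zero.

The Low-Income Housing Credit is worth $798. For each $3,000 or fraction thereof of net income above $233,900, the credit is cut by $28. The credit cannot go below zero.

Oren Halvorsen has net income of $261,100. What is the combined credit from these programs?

Solar Installation Rebate: 14% of the $66,300 excess over $194,800 is $9,282; credit = $9,600 − $9,282 = $318.
Low-Income Housing Credit: income exceeds $233,900 by $27,200, which is 10 full-or-partial $3,000 increments; reduction = 10 × $28 = $280, leaving $518.
Total: $318 + $518 = $836.

$836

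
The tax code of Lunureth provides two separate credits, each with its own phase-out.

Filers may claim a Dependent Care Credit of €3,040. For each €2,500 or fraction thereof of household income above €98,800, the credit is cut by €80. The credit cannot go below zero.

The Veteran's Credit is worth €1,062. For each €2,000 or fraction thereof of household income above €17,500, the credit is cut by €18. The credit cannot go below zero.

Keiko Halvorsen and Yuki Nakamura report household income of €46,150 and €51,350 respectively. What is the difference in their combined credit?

Keiko (€46,150): Dependent Care Credit: €46,150 is at or below the €98,800 threshold, so the full €3,040 applies. Veteran's Credit: income exceeds €17,500 by €28,650, which is 15 full-or-partial €2,000 increments; reduction = 15 × €18 = €270, leaving €792. total €3,040 + €792 = €3,832
Yuki (€51,350): Dependent Care Credit: €51,350 is at or below the €98,800 threshold, so the full €3,040 applies. Veteran's Credit: income exceeds €17,500 by €33,850, which is 17 full-or-partial €2,000 increments; reduction = 17 × €18 = €306, leaving €756. total €3,040 + €756 = €3,796
Difference: |€3,832 − €3,796| = €36.

€36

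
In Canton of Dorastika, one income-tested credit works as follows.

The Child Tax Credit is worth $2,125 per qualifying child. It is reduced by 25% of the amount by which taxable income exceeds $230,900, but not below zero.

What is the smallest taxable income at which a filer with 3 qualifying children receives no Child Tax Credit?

$256,400

Full credit = 3 × $2,125 = $6,375.
The credit falls by 25% of each dollar above $230,900, so it reaches zero when the excess is $6,375 / 25% = $25,500: income = $230,900 + $25,500 = $256,400.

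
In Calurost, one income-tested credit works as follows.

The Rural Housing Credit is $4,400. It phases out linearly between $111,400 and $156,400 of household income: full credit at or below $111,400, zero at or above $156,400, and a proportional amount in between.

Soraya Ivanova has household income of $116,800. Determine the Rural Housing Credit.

$3,872

Rural Housing Credit: $116,800 is $5,400 into a $45,000 phase-out range, leaving 39,600/45,000 of the credit: $4,400 × 39,600/45,000 = $3,872.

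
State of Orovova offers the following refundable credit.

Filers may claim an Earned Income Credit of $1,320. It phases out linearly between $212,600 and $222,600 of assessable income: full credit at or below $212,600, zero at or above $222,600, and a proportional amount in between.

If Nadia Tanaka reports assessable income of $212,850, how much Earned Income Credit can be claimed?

Earned Income Credit: $212,850 is $250 into a $10,000 phase-out range, leaving 9,750/10,000 of the credit: $1,320 × 9,750/10,000 = $1,287.

$1,287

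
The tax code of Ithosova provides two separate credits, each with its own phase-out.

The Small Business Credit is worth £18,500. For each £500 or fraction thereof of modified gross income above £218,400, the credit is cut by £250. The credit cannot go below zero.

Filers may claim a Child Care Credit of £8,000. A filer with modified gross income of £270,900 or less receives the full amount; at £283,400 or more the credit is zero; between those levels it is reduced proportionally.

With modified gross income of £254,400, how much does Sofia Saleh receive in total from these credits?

£8,500

Small Business Credit: income exceeds £218,400 by £36,000, which is 72 full-or-partial £500 increments; reduction = 72 × £250 = £18,000, leaving £500.
Child Care Credit: £254,400 is at or below the £270,900 threshold, so the full £8,000 applies.
Total: £500 + £8,000 = £8,500.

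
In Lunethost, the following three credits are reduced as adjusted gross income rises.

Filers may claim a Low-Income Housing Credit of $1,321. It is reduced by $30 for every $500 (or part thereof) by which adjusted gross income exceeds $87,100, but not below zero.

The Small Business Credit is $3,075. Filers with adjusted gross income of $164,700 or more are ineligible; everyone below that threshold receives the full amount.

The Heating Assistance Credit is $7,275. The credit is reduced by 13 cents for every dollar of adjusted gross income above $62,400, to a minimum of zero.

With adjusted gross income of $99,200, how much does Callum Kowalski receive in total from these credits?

$6,137

Low-Income Housing Credit: income exceeds $87,100 by $12,100, which is 25 full-or-partial $500 increments; reduction = 25 × $30 = $750, leaving $571.
Small Business Credit: $99,200 is below the $164,700 cutoff, so the full $3,075 applies.
Heating Assistance Credit: 13% of the $36,800 excess over $62,400 is $4,784; credit = $7,275 − $4,784 = $2,491.
Total: $571 + $3,075 + $2,491 = $6,137.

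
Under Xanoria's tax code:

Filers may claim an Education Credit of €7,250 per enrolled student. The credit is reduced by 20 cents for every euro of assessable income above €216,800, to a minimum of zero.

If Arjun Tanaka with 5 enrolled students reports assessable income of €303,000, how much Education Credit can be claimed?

Education Credit: base = 5 × €7,250 = €36,250. 20% of the €86,200 excess over €216,800 is €17,240; credit = €36,250 − €17,240 = €19,010.

€19,010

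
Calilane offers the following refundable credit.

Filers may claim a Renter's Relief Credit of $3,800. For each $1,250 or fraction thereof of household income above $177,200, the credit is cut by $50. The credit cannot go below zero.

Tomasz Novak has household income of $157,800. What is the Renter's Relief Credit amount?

$3,800

Renter's Relief Credit: $157,800 is at or below the $177,200 threshold, so the full $3,800 applies.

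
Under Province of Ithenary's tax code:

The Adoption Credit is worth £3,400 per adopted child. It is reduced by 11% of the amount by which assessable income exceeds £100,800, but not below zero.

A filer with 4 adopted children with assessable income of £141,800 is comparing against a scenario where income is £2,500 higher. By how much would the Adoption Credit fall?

£275

At £141,800 — base = 4 × £3,400 = £13,600. 11% of the £41,000 excess over £100,800 is £4,510; credit = £13,600 − £4,510 = £9,090.
At £144,300 — base = 4 × £3,400 = £13,600. 11% of the £43,500 excess over £100,800 is £4,785; credit = £13,600 − £4,785 = £8,815.
Lost: £9,090 − £8,815 = £275.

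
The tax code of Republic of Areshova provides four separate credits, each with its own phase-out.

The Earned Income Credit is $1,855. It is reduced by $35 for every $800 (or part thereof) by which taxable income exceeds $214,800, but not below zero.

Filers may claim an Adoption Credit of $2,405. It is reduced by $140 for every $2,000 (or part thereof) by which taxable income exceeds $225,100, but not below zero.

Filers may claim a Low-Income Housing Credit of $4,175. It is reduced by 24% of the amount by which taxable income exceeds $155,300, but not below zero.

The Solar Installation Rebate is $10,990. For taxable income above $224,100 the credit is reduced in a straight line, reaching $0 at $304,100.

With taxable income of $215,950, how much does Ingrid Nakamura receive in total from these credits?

Earned Income Credit: income exceeds $214,800 by $1,150, which is 2 full-or-partial $800 increments; reduction = 2 × $35 = $70, leaving $1,785.
Adoption Credit: $215,950 is at or below the $225,100 threshold, so the full $2,405 applies.
Low-Income Housing Credit: 24% of the $60,650 excess over $155,300 is $14,556 ≥ base, so the credit is $0.
Solar Installation Rebate: $215,950 is at or below the $224,100 threshold, so the full $10,990 applies.
Total: $1,785 + $2,405 + $0 + $10,990 = $15,180.

$15,180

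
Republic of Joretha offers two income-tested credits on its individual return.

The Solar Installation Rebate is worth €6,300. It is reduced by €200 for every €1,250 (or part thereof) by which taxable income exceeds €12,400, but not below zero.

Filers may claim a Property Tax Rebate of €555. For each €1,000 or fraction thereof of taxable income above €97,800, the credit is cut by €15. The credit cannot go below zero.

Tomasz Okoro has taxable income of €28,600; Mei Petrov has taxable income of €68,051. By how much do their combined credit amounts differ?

€3,700

Tomasz (€28,600): Solar Installation Rebate: income exceeds €12,400 by €16,200, which is 13 full-or-partial €1,250 increments; reduction = 13 × €200 = €2,600, leaving €3,700. Property Tax Rebate: €28,600 is at or below the €97,800 threshold, so the full €555 applies. total €3,700 + €555 = €4,255
Mei (€68,051): Solar Installation Rebate: income exceeds €12,400 by €55,651 → 45 increments × €200 = €9,000 ≥ base, so the credit is €0. Property Tax Rebate: €68,051 is at or below the €97,800 threshold, so the full €555 applies. total €0 + €555 = €555
Difference: |€4,255 − €555| = €3,700.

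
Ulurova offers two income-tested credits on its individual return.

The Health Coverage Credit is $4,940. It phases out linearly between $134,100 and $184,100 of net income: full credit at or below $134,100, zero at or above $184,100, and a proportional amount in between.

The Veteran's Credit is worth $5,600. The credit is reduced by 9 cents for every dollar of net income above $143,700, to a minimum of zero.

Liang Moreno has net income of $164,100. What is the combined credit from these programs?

Health Coverage Credit: $164,100 is $30,000 into a $50,000 phase-out range, leaving 20,000/50,000 of the credit: $4,940 × 20,000/50,000 = $1,976.
Veteran's Credit: 9% of the $20,400 excess over $143,700 is $1,836; credit = $5,600 − $1,836 = $3,764.
Total: $1,976 + $3,764 = $5,740.

$5,740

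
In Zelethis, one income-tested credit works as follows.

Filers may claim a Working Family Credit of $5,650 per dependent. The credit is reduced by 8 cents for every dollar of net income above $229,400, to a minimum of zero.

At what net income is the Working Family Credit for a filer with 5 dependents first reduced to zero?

Full credit = 5 × $5,650 = $28,250.
The credit falls by 8% of each dollar above $229,400, so it reaches zero when the excess is $28,250 / 8% = $353,125: income = $229,400 + $353,125 = $582,525.

$582,525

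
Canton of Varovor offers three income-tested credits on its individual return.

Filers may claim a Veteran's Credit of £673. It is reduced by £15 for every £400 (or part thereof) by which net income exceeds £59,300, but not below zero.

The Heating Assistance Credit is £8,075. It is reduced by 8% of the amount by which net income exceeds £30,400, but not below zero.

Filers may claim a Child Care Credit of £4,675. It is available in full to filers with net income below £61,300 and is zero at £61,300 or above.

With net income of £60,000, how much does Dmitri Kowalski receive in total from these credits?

£11,025

Veteran's Credit: income exceeds £59,300 by £700, which is 2 full-or-partial £400 increments; reduction = 2 × £15 = £30, leaving £643.
Heating Assistance Credit: 8% of the £29,600 excess over £30,400 is £2,368; credit = £8,075 − £2,368 = £5,707.
Child Care Credit: £60,000 is below the £61,300 cutoff, so the full £4,675 applies.
Total: £643 + £5,707 + £4,675 = £11,025.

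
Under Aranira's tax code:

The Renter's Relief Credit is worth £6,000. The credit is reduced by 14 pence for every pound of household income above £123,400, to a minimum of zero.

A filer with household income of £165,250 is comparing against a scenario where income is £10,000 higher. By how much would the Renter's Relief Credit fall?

At £165,250 — 14% of the £41,850 excess over £123,400 is £5,859; credit = £6,000 − £5,859 = £141.
At £175,250 — 14% of the £51,850 excess over £123,400 is £7,259 ≥ base, so the credit is £0.
Lost: £141 − £0 = £141.

£141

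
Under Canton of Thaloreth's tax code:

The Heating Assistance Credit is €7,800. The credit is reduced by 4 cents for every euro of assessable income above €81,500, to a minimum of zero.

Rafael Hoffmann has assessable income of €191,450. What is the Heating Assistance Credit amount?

€3,402

Heating Assistance Credit: 4% of the €109,950 excess over €81,500 is €4,398; credit = €7,800 − €4,398 = €3,402.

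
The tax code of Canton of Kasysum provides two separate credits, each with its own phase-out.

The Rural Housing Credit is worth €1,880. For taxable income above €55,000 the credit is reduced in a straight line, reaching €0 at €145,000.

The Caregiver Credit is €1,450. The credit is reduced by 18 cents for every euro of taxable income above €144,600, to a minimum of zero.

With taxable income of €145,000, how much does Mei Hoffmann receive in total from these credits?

€1,378

Rural Housing Credit: €145,000 is at or above €145,000, so the credit is €0.
Caregiver Credit: 18% of the €400 excess over €144,600 is €72; credit = €1,450 − €72 = €1,378.
Total: €0 + €1,378 = €1,378.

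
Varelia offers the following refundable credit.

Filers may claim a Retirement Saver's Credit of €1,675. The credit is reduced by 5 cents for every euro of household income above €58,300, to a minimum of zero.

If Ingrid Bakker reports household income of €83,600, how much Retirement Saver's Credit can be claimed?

€410

Retirement Saver's Credit: 5% of the €25,300 excess over €58,300 is €1,265; credit = €1,675 − €1,265 = €410.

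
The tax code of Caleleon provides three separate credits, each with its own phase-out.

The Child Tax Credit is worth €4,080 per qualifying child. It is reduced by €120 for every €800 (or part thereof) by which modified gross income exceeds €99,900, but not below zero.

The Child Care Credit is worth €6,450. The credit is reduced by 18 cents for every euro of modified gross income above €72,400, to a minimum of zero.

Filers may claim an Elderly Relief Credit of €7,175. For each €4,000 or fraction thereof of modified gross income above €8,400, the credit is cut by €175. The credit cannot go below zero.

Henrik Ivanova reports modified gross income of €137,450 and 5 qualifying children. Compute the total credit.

Child Tax Credit: base = 5 × €4,080 = €20,400. income exceeds €99,900 by €37,550, which is 47 full-or-partial €800 increments; reduction = 47 × €120 = €5,640, leaving €14,760.
Child Care Credit: 18% of the €65,050 excess over €72,400 is €11,709 ≥ base, so the credit is €0.
Elderly Relief Credit: income exceeds €8,400 by €129,050, which is 33 full-or-partial €4,000 increments; reduction = 33 × €175 = €5,775, leaving €1,400.
Total: €14,760 + €0 + €1,400 = €16,160.

€16,160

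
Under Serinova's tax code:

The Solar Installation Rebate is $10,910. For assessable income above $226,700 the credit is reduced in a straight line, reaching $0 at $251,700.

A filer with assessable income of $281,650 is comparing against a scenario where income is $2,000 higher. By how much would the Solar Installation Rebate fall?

At $281,650 — $281,650 is at or above $251,700, so the credit is $0.
At $283,650 — $283,650 is at or above $251,700, so the credit is $0.
Lost: $0 − $0 = $0.

$0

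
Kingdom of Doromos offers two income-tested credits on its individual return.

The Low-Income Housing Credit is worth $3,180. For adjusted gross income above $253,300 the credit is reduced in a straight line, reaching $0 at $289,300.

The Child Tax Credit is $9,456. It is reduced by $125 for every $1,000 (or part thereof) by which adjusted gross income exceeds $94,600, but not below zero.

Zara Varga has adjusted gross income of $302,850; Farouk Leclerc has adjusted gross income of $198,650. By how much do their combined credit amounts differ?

$3,180

Zara ($302,850): Low-Income Housing Credit: $302,850 is at or above $289,300, so the credit is $0. Child Tax Credit: income exceeds $94,600 by $208,250 → 209 increments × $125 = $26,125 ≥ base, so the credit is $0. total $0 + $0 = $0
Farouk ($198,650): Low-Income Housing Credit: $198,650 is at or below the $253,300 threshold, so the full $3,180 applies. Child Tax Credit: income exceeds $94,600 by $104,050 → 105 increments × $125 = $13,125 ≥ base, so the credit is $0. total $3,180 + $0 = $3,180
Difference: |$0 − $3,180| = $3,180.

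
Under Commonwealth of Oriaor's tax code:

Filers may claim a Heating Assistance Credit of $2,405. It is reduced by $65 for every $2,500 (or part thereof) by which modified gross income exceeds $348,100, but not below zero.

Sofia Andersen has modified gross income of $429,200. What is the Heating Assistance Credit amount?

Heating Assistance Credit: income exceeds $348,100 by $81,100, which is 33 full-or-partial $2,500 increments; reduction = 33 × $65 = $2,145, leaving $260.

$260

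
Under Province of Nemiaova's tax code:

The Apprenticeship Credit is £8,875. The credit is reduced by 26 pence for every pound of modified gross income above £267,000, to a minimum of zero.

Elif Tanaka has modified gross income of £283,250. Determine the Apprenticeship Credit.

£4,650

Apprenticeship Credit: 26% of the £16,250 excess over £267,000 is £4,225; credit = £8,875 − £4,225 = £4,650.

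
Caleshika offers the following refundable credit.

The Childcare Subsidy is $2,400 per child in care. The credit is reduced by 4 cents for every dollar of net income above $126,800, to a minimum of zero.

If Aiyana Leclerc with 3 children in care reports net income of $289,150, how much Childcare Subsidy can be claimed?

$706

Childcare Subsidy: base = 3 × $2,400 = $7,200. 4% of the $162,350 excess over $126,800 is $6,494; credit = $7,200 − $6,494 = $706.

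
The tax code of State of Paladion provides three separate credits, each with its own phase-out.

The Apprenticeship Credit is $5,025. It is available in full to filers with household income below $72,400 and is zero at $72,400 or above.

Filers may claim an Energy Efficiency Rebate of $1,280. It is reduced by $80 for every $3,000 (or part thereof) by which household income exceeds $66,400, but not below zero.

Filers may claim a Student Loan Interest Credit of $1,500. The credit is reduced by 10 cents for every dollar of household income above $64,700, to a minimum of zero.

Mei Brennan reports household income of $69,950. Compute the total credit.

Apprenticeship Credit: $69,950 is below the $72,400 cutoff, so the full $5,025 applies.
Energy Efficiency Rebate: income exceeds $66,400 by $3,550, which is 2 full-or-partial $3,000 increments; reduction = 2 × $80 = $160, leaving $1,120.
Student Loan Interest Credit: 10% of the $5,250 excess over $64,700 is $525; credit = $1,500 − $525 = $975.
Total: $5,025 + $1,120 + $975 = $7,120.

$7,120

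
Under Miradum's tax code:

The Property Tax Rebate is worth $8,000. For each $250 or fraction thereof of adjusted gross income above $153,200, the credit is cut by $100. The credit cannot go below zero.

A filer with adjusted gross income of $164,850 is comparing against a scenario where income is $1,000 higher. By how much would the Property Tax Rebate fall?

$400

At $164,850 — income exceeds $153,200 by $11,650, which is 47 full-or-partial $250 increments; reduction = 47 × $100 = $4,700, leaving $3,300.
At $165,850 — income exceeds $153,200 by $12,650, which is 51 full-or-partial $250 increments; reduction = 51 × $100 = $5,100, leaving $2,900.
Lost: $3,300 − $2,900 = $400.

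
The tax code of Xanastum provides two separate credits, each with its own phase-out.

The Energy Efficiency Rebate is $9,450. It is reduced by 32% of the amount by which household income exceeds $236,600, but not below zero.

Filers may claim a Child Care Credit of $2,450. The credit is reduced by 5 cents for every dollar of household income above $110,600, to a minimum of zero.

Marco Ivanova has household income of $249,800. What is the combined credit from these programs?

$5,226

Energy Efficiency Rebate: 32% of the $13,200 excess over $236,600 is $4,224; credit = $9,450 − $4,224 = $5,226.
Child Care Credit: 5% of the $139,200 excess over $110,600 is $6,960 ≥ base, so the credit is $0.
Total: $5,226 + $0 = $5,226.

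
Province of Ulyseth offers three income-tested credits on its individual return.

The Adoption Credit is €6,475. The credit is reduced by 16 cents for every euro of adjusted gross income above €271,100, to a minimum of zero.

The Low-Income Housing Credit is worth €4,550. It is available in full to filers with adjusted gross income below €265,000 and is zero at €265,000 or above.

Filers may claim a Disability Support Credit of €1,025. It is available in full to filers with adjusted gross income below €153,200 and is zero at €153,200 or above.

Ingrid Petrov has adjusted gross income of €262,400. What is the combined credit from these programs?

Adoption Credit: €262,400 is at or below the €271,100 threshold, so the full €6,475 applies.
Low-Income Housing Credit: €262,400 is below the €265,000 cutoff, so the full €4,550 applies.
Disability Support Credit: €262,400 meets or exceeds the €153,200 cutoff, so the credit is €0.
Total: €6,475 + €4,550 + €0 = €11,025.

€11,025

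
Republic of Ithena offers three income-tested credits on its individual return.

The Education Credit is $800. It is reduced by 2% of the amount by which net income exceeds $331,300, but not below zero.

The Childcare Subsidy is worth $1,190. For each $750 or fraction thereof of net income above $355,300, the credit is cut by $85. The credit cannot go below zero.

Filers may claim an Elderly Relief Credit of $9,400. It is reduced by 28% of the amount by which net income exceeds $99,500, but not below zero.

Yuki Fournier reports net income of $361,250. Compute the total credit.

$711

Education Credit: 2% of the $29,950 excess over $331,300 is $599; credit = $800 − $599 = $201.
Childcare Subsidy: income exceeds $355,300 by $5,950, which is 8 full-or-partial $750 increments; reduction = 8 × $85 = $680, leaving $510.
Elderly Relief Credit: 28% of the $261,750 excess over $99,500 is $73,290 ≥ base, so the credit is $0.
Total: $201 + $510 + $0 = $711.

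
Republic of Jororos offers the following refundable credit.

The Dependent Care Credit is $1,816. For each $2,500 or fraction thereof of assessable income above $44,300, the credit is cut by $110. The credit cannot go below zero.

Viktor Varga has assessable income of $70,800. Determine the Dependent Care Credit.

Dependent Care Credit: income exceeds $44,300 by $26,500, which is 11 full-or-partial $2,500 increments; reduction = 11 × $110 = $1,210, leaving $606.

$606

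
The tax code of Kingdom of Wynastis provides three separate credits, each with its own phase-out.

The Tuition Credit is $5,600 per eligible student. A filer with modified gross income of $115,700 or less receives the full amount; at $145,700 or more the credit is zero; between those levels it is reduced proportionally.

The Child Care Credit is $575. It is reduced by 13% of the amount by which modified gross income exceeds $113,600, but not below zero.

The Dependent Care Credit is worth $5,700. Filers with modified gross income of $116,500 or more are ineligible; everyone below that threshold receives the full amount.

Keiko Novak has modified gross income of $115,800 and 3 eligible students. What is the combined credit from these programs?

$22,733

Tuition Credit: base = 3 × $5,600 = $16,800. $115,800 is $100 into a $30,000 phase-out range, leaving 29,900/30,000 of the credit: $16,800 × 29,900/30,000 = $16,744.
Child Care Credit: 13% of the $2,200 excess over $113,600 is $286; credit = $575 − $286 = $289.
Dependent Care Credit: $115,800 is below the $116,500 cutoff, so the full $5,700 applies.
Total: $16,744 + $289 + $5,700 = $22,733.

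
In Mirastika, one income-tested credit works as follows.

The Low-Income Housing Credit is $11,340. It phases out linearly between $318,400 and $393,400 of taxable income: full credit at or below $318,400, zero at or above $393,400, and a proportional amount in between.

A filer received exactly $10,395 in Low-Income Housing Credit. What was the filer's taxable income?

$324,650

$10,395 is 10,395/11,340 of the full $11,340, so 945/11,340 of the $75,000 range has been used: income = $318,400 + $75,000 × 945/11,340 = $324,650.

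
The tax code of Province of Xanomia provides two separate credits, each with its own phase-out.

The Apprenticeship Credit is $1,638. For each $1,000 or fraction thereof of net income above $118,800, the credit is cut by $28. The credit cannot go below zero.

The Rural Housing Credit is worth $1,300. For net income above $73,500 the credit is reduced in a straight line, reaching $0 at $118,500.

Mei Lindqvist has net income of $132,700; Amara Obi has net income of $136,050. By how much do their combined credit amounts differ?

$112

Mei ($132,700): Apprenticeship Credit: income exceeds $118,800 by $13,900, which is 14 full-or-partial $1,000 increments; reduction = 14 × $28 = $392, leaving $1,246. Rural Housing Credit: $132,700 is at or above $118,500, so the credit is $0. total $1,246 + $0 = $1,246
Amara ($136,050): Apprenticeship Credit: income exceeds $118,800 by $17,250, which is 18 full-or-partial $1,000 increments; reduction = 18 × $28 = $504, leaving $1,134. Rural Housing Credit: $136,050 is at or above $118,500, so the credit is $0. total $1,134 + $0 = $1,134
Difference: |$1,246 − $1,134| = $112.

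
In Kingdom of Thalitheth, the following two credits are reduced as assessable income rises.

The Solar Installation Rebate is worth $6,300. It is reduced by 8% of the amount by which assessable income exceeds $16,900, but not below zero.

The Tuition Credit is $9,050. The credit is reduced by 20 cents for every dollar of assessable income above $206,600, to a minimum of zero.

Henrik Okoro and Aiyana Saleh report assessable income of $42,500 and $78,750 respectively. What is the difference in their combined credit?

$2,900

Henrik ($42,500): Solar Installation Rebate: 8% of the $25,600 excess over $16,900 is $2,048; credit = $6,300 − $2,048 = $4,252. Tuition Credit: $42,500 is at or below the $206,600 threshold, so the full $9,050 applies. total $4,252 + $9,050 = $13,302
Aiyana ($78,750): Solar Installation Rebate: 8% of the $61,850 excess over $16,900 is $4,948; credit = $6,300 − $4,948 = $1,352. Tuition Credit: $78,750 is at or below the $206,600 threshold, so the full $9,050 applies. total $1,352 + $9,050 = $10,402
Difference: |$13,302 − $10,402| = $2,900.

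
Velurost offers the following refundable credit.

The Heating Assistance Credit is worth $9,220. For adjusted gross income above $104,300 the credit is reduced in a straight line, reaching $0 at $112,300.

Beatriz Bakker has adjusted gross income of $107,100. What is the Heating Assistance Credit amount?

Heating Assistance Credit: $107,100 is $2,800 into a $8,000 phase-out range, leaving 5,200/8,000 of the credit: $9,220 × 5,200/8,000 = $5,993.

$5,993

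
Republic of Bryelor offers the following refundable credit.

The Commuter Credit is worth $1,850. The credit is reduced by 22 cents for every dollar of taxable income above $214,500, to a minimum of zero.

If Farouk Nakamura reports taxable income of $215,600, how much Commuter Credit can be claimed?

$1,608

Commuter Credit: 22% of the $1,100 excess over $214,500 is $242; credit = $1,850 − $242 = $1,608.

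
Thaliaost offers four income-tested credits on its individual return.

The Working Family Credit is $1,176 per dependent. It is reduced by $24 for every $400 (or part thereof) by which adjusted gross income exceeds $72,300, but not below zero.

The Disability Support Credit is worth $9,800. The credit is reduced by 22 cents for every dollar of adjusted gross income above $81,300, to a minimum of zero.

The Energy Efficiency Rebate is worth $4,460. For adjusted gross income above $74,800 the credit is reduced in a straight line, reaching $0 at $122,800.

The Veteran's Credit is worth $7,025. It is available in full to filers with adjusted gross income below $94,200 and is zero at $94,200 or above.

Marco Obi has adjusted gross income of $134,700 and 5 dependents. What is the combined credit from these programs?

$2,136

Working Family Credit: base = 5 × $1,176 = $5,880. income exceeds $72,300 by $62,400, which is 156 full-or-partial $400 increments; reduction = 156 × $24 = $3,744, leaving $2,136.
Disability Support Credit: 22% of the $53,400 excess over $81,300 is $11,748 ≥ base, so the credit is $0.
Energy Efficiency Rebate: $134,700 is at or above $122,800, so the credit is $0.
Veteran's Credit: $134,700 meets or exceeds the $94,200 cutoff, so the credit is $0.
Total: $2,136 + $0 + $0 + $0 = $2,136.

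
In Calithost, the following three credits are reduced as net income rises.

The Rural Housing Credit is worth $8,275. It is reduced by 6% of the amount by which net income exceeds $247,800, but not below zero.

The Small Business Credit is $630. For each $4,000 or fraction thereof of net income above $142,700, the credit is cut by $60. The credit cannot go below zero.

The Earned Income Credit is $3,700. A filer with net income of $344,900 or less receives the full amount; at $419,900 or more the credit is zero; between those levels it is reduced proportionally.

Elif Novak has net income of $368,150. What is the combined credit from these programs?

$3,607

Rural Housing Credit: 6% of the $120,350 excess over $247,800 is $7,221; credit = $8,275 − $7,221 = $1,054.
Small Business Credit: income exceeds $142,700 by $225,450 → 57 increments × $60 = $3,420 ≥ base, so the credit is $0.
Earned Income Credit: $368,150 is $23,250 into a $75,000 phase-out range, leaving 51,750/75,000 of the credit: $3,700 × 51,750/75,000 = $2,553.
Total: $1,054 + $0 + $2,553 = $3,607.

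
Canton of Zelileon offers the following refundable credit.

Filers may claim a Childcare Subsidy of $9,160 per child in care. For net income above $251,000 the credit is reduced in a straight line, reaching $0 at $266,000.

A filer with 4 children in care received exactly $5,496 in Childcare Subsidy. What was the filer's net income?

$263,750

Full credit = 4 × $9,160 = $36,640.
$5,496 is 5,496/36,640 of the full $36,640, so 31,144/36,640 of the $15,000 range has been used: income = $251,000 + $15,000 × 31,144/36,640 = $263,750.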